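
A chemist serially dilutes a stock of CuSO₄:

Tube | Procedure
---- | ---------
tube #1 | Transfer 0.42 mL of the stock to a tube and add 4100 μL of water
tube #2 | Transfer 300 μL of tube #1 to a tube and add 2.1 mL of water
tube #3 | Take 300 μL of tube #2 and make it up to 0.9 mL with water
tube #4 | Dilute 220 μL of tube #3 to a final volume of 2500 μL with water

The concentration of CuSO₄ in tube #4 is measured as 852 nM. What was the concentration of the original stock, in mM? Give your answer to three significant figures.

Step 1: 0.42 mL + 4100 μL = 4.52 mL total → factor 4.52/0.42 = 10.762
Step 2: 300 μL + 2.1 mL = 2400 μL total → factor 2400/300 = 8
Step 3: 300 μL brought to 0.9 mL → factor 900/300 = 3
Step 4: 220 μL brought to 2500 μL → factor 2500/220 = 11.364
Overall dilution factor = 10.762 × 8 × 3 × 11.364 = 2935.1
Stock = 852 nM × 2935.1 = 2.501 × 10^6 nM = 2.50 mM

2.50 mM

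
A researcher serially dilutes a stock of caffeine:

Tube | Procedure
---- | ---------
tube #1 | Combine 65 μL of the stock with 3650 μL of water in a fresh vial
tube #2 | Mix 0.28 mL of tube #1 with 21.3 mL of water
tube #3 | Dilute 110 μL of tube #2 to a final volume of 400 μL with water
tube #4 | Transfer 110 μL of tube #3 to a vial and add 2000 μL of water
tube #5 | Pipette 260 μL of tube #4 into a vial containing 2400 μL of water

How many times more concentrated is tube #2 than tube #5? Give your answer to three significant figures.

714

Step 1: 65 μL + 3650 μL = 3715 μL total → factor 3715/65 = 57.154
Step 2: 0.28 mL + 21.3 mL = 21.58 mL total → factor 21.58/0.28 = 77.071
Step 3: 110 μL brought to 400 μL → factor 400/110 = 3.6364
Step 4: 110 μL + 2000 μL = 2110 μL total → factor 2110/110 = 19.182
Step 5: 260 μL + 2400 μL = 2660 μL total → factor 2660/260 = 10.231
Dilution factor to tube #2 = 4404.9; to tube #5 = 3.1434 × 10^6
[tube #2]/[tube #5] = (factor to tube #5)/(factor to tube #2) = 3.1434 × 10^6/4404.9 = 714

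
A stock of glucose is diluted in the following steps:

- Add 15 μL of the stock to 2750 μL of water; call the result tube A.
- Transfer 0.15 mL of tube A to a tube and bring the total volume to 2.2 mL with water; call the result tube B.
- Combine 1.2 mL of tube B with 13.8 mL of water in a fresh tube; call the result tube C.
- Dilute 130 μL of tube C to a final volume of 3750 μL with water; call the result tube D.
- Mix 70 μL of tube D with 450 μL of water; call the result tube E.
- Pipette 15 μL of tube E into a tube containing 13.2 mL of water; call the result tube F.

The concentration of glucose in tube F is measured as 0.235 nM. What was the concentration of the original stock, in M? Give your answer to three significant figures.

Step 1: 15 μL + 2750 μL = 2765 μL total → factor 2765/15 = 184.33
Step 2: 0.15 mL brought to 2.2 mL → factor 2.2/0.15 = 14.667
Step 3: 1.2 mL + 13.8 mL = 15 mL total → factor 15/1.2 = 12.5
Step 4: 130 μL brought to 3750 μL → factor 3750/130 = 28.846
Step 5: 70 μL + 450 μL = 520 μL total → factor 520/70 = 7.4286
Step 6: 15 μL + 13.2 mL = 13215 μL total → factor 13215/15 = 881
Overall dilution factor = 184.33 × 14.667 × 12.5 × 28.846 × 7.4286 × 881 = 6.3799 × 10^9
Stock = 0.235 nM × 6.3799 × 10^9 = 1.499 × 10^9 nM = 1.50 M

1.50 M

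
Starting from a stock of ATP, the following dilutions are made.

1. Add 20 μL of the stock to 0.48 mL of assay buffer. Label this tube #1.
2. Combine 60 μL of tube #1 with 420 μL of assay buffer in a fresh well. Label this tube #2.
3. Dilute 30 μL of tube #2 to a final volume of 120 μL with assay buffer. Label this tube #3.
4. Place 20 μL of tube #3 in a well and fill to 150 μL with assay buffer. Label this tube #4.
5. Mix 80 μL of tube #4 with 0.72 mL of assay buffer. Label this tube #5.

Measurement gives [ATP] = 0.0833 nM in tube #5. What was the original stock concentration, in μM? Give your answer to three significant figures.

5.00 μM

Step 1: 20 μL + 0.48 mL = 500 μL total → factor 500/20 = 25
Step 2: 60 μL + 420 μL = 480 μL total → factor 480/60 = 8
Step 3: 30 μL brought to 120 μL → factor 120/30 = 4
Step 4: 20 μL brought to 150 μL → factor 150/20 = 7.5
Step 5: 80 μL + 0.72 mL = 800 μL total → factor 800/80 = 10
Overall dilution factor = 25 × 8 × 4 × 7.5 × 10 = 60000
Stock = 0.0833 nM × 60000 = 4998 nM = 5.00 μM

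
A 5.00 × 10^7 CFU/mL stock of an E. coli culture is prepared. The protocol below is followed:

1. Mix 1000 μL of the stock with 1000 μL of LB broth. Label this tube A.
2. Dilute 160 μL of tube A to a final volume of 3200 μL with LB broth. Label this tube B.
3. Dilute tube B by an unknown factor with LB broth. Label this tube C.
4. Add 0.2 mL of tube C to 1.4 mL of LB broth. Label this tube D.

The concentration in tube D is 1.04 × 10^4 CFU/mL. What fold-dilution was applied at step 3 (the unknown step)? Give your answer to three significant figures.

Step 1: 1000 μL + 1000 μL = 2000 μL total → factor 2000/1000 = 2
Step 2: 160 μL brought to 3200 μL → factor 3200/160 = 20
Step 3: unknown factor x
Step 4: 0.2 mL + 1.4 mL = 1.6 mL total → factor 1.6/0.2 = 8
Product of known-step factors = 320
Overall factor = 5.00 × 10^7 CFU/mL / (1.04 × 10^4 CFU/mL) = 4807.7
x = 4807.7 / 320 = 15.0

15.0-fold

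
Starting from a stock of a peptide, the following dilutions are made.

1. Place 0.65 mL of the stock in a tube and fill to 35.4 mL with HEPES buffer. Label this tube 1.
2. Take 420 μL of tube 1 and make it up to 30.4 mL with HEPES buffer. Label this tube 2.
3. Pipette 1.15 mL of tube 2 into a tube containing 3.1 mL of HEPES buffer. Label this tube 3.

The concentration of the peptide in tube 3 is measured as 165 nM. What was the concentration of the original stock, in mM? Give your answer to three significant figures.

Step 1: 0.65 mL brought to 35.4 mL → factor 35.4/0.65 = 54.462
Step 2: 420 μL brought to 30.4 mL → factor 30400/420 = 72.381
Step 3: 1.15 mL + 3.1 mL = 4.25 mL total → factor 4.25/1.15 = 3.6957
Overall dilution factor = 54.462 × 72.381 × 3.6957 = 14568
Stock = 165 nM × 14568 = 2.404 × 10^6 nM = 2.40 mM

2.40 mM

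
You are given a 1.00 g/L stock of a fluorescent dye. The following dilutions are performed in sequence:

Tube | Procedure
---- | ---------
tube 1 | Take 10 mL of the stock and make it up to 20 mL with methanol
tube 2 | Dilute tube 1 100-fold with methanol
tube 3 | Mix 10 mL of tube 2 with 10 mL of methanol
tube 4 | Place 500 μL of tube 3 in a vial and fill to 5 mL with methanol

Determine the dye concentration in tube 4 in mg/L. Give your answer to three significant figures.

Step 1: 10 mL brought to 20 mL → factor 20/10 = 2
Step 2: 100-fold → factor 100
Step 3: 10 mL + 10 mL = 20 mL total → factor 20/10 = 2
Step 4: 500 μL brought to 5 mL → factor 5000/500 = 10
Overall dilution factor = 2 × 100 × 2 × 10 = 4000
Final = 1.00 g/L / 4000 = 0.0002500 g/L = 0.250 mg/L

0.250 mg/L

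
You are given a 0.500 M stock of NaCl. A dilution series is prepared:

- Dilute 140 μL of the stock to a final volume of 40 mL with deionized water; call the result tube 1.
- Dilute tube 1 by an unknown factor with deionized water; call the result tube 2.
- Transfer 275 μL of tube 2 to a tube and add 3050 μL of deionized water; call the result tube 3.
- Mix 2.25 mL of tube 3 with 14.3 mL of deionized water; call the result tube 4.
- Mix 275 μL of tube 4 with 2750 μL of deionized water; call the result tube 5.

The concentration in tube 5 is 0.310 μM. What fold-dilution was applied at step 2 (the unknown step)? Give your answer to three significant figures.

5.77-fold

Step 1: 140 μL brought to 40 mL → factor 40000/140 = 285.71
Step 2: unknown factor x
Step 3: 275 μL + 3050 μL = 3325 μL total → factor 3325/275 = 12.091
Step 4: 2.25 mL + 14.3 mL = 16.55 mL total → factor 16.55/2.25 = 7.3556
Step 5: 275 μL + 2750 μL = 3025 μL total → factor 3025/275 = 11
Product of known-step factors = 2.7951 × 10^5
Overall factor = 0.500 M / (0.310 μM) = 1.6129 × 10^6
x = 1.6129 × 10^6 / 2.7951 × 10^5 = 5.77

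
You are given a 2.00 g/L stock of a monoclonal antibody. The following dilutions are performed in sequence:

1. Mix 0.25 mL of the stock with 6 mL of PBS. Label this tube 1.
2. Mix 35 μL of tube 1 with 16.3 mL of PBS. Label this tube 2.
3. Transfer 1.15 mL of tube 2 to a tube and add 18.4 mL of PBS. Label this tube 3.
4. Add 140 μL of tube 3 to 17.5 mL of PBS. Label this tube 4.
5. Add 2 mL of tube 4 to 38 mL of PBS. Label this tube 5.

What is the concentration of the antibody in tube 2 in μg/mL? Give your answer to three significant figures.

Step 1: 0.25 mL + 6 mL = 6.25 mL total → factor 6.25/0.25 = 25
Step 2: 35 μL + 16.3 mL = 16335 μL total → factor 16335/35 = 466.71
Dilution factor through tube 2 = 25 × 466.71 = 11668
[tube 2] = 2.00 g/L / 11668 = 0.0001714 g/L = 0.171 μg/mL

0.171 μg/mL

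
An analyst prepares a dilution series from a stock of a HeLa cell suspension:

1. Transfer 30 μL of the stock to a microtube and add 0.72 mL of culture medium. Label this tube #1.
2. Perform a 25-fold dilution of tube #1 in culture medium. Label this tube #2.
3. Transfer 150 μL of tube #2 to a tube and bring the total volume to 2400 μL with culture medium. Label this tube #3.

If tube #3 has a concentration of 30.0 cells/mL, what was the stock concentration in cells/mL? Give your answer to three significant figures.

Step 1: 30 μL + 0.72 mL = 750 μL total → factor 750/30 = 25
Step 2: 25-fold → factor 25
Step 3: 150 μL brought to 2400 μL → factor 2400/150 = 16
Overall dilution factor = 25 × 25 × 16 = 10000
Stock = 30.0 cells/mL × 10000 = 3.00 × 10^5 cells/mL

3.00 × 10^5 cells/mL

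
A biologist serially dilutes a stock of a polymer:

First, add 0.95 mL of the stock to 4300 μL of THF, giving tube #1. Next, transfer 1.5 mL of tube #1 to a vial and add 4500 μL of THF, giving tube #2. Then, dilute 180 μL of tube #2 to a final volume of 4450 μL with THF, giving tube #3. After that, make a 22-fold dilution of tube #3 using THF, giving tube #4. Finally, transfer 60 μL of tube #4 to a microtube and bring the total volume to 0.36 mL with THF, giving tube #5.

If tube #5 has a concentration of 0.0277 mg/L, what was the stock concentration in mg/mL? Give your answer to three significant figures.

Step 1: 0.95 mL + 4300 μL = 5.25 mL total → factor 5.25/0.95 = 5.5263
Step 2: 1.5 mL + 4500 μL = 6 mL total → factor 6/1.5 = 4
Step 3: 180 μL brought to 4450 μL → factor 4450/180 = 24.722
Step 4: 22-fold → factor 22
Step 5: 60 μL brought to 0.36 mL → factor 360/60 = 6
Overall dilution factor = 5.5263 × 4 × 24.722 × 22 × 6 = 72137
Stock = 0.0277 mg/L × 72137 = 1998 mg/L = 2.00 mg/mL

2.00 mg/mL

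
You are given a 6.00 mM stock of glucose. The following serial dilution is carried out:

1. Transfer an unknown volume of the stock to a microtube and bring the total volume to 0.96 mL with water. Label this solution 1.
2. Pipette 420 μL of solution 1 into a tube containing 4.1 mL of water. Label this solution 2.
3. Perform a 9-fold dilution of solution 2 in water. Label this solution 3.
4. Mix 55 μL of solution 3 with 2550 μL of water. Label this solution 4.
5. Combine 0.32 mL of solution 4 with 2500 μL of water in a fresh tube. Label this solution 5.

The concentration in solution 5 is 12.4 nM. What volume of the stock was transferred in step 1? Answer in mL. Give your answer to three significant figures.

0.0802 mL

Step 1: v brought to 0.96 mL → factor = 0.96 mL/v
Step 2: 420 μL + 4.1 mL = 4520 μL total → factor 4520/420 = 10.762
Step 3: 9-fold → factor 9
Step 4: 55 μL + 2550 μL = 2605 μL total → factor 2605/55 = 47.364
Step 5: 0.32 mL + 2500 μL = 2.82 mL total → factor 2.82/0.32 = 8.8125
Product of known-step factors = 40427
Overall factor = 6.00 mM / (12.4 nM) = 4.8387 × 10^5
Step-1 factor = 4.8387 × 10^5 / 40427 = 11.969
v = 0.96 mL / 11.969 = 0.0802 mL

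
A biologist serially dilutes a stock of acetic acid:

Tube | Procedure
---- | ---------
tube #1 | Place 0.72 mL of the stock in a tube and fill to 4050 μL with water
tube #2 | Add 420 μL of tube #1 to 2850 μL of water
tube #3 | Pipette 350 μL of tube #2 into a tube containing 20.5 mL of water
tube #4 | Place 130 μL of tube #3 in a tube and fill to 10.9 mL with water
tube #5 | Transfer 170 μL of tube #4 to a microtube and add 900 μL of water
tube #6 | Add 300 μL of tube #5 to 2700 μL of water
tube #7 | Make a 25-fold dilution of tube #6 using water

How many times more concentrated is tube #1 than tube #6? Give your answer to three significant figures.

2.45 × 10^6

Step 1: 0.72 mL brought to 4050 μL → factor 4.05/0.72 = 5.625
Step 2: 420 μL + 2850 μL = 3270 μL total → factor 3270/420 = 7.7857
Step 3: 350 μL + 20.5 mL = 20850 μL total → factor 20850/350 = 59.571
Step 4: 130 μL brought to 10.9 mL → factor 10900/130 = 83.846
Step 5: 170 μL + 900 μL = 1070 μL total → factor 1070/170 = 6.2941
Step 6: 300 μL + 2700 μL = 3000 μL total → factor 3000/300 = 10
Dilution factor to tube #1 = 5.625; to tube #6 = 1.3768 × 10^7
[tube #1]/[tube #6] = (factor to tube #6)/(factor to tube #1) = 1.3768 × 10^7/5.625 = 2.45 × 10^6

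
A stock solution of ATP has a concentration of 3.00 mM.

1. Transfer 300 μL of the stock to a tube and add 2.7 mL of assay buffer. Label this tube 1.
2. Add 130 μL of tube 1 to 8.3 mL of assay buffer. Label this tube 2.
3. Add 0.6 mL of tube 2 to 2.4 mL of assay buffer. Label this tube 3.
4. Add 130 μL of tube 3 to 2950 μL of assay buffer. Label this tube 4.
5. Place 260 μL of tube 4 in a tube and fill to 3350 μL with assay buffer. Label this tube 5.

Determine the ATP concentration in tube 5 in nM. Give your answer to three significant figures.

Step 1: 300 μL + 2.7 mL = 3000 μL total → factor 3000/300 = 10
Step 2: 130 μL + 8.3 mL = 8430 μL total → factor 8430/130 = 64.846
Step 3: 0.6 mL + 2.4 mL = 3 mL total → factor 3/0.6 = 5
Step 4: 130 μL + 2950 μL = 3080 μL total → factor 3080/130 = 23.692
Step 5: 260 μL brought to 3350 μL → factor 3350/260 = 12.885
Overall dilution factor = 10 × 64.846 × 5 × 23.692 × 12.885 = 9.8977 × 10^5
Final = 3.00 mM / 9.8977 × 10^5 = 3.031 × 10^-6 mM = 3.03 nM

3.03 nM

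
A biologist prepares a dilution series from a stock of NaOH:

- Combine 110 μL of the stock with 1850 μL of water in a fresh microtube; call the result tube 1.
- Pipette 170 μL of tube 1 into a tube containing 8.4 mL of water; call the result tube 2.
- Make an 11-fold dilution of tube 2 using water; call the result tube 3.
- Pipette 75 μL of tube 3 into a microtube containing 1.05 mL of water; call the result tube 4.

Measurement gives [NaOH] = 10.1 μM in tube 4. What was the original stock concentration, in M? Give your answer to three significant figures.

1.50 M

Step 1: 110 μL + 1850 μL = 1960 μL total → factor 1960/110 = 17.818
Step 2: 170 μL + 8.4 mL = 8570 μL total → factor 8570/170 = 50.412
Step 3: 11-fold → factor 11
Step 4: 75 μL + 1.05 mL = 1125 μL total → factor 1125/75 = 15
Overall dilution factor = 17.818 × 50.412 × 11 × 15 = 1.4821 × 10^5
Stock = 10.1 μM × 1.4821 × 10^5 = 1.497 × 10^6 μM = 1.50 M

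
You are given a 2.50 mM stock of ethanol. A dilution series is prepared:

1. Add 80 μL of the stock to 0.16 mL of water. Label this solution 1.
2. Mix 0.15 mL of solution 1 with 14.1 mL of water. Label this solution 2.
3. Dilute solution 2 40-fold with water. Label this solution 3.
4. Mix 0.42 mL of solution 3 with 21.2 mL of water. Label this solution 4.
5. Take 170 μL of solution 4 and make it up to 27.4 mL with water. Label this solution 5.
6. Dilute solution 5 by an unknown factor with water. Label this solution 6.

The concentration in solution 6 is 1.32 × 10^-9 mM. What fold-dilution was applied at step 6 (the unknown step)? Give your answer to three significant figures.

20.0-fold

Step 1: 80 μL + 0.16 mL = 240 μL total → factor 240/80 = 3
Step 2: 0.15 mL + 14.1 mL = 14.25 mL total → factor 14.25/0.15 = 95
Step 3: 40-fold → factor 40
Step 4: 0.42 mL + 21.2 mL = 21.62 mL total → factor 21.62/0.42 = 51.476
Step 5: 170 μL brought to 27.4 mL → factor 27400/170 = 161.18
Step 6: unknown factor x
Product of known-step factors = 9.4583 × 10^7
Overall factor = 2.50 mM / (1.32 × 10^-9 mM) = 1.8939 × 10^9
x = 1.8939 × 10^9 / 9.4583 × 10^7 = 20.0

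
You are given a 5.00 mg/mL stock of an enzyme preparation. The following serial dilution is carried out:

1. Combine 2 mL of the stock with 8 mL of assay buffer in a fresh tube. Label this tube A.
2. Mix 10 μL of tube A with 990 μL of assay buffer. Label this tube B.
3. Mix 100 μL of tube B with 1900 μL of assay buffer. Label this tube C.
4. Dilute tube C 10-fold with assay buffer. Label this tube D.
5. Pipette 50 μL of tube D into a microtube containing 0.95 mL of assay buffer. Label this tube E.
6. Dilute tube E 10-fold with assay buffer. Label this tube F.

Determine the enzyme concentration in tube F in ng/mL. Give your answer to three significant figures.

Step 1: 2 mL + 8 mL = 10 mL total → factor 10/2 = 5
Step 2: 10 μL + 990 μL = 1000 μL total → factor 1000/10 = 100
Step 3: 100 μL + 1900 μL = 2000 μL total → factor 2000/100 = 20
Step 4: 10-fold → factor 10
Step 5: 50 μL + 0.95 mL = 1000 μL total → factor 1000/50 = 20
Step 6: 10-fold → factor 10
Overall dilution factor = 5 × 100 × 20 × 10 × 20 × 10 = 2 × 10^7
Final = 5.00 mg/mL / 2 × 10^7 = 2.500 × 10^-7 mg/mL = 0.250 ng/mL

0.250 ng/mL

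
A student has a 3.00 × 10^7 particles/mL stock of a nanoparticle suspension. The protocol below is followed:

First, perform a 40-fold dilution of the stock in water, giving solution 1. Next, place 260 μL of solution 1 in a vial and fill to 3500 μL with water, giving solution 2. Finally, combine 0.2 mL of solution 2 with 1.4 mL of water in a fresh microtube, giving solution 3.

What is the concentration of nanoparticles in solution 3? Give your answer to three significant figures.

Step 1: 40-fold → factor 40
Step 2: 260 μL brought to 3500 μL → factor 3500/260 = 13.462
Step 3: 0.2 mL + 1.4 mL = 1.6 mL total → factor 1.6/0.2 = 8
Overall dilution factor = 40 × 13.462 × 8 = 4307.7
Final = 3.00 × 10^7 particles/mL / 4307.7 = 6.96 × 10^3 particles/mL

6.96 × 10^3 particles/mL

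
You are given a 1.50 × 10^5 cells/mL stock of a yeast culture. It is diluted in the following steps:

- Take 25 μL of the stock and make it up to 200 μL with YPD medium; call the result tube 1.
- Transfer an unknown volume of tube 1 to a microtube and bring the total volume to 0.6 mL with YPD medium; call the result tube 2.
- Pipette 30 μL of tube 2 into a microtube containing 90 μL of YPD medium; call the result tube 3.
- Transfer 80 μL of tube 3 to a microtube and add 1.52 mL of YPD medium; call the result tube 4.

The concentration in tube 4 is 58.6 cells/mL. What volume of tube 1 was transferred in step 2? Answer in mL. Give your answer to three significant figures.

Step 1: 25 μL brought to 200 μL → factor 200/25 = 8
Step 2: v brought to 0.6 mL → factor = 0.6 mL/v
Step 3: 30 μL + 90 μL = 120 μL total → factor 120/30 = 4
Step 4: 80 μL + 1.52 mL = 1600 μL total → factor 1600/80 = 20
Product of known-step factors = 640
Overall factor = 1.50 × 10^5 cells/mL / (58.6 cells/mL) = 2559.7
Step-2 factor = 2559.7 / 640 = 3.9996
v = 0.6 mL / 3.9996 = 0.150 mL

0.150 mL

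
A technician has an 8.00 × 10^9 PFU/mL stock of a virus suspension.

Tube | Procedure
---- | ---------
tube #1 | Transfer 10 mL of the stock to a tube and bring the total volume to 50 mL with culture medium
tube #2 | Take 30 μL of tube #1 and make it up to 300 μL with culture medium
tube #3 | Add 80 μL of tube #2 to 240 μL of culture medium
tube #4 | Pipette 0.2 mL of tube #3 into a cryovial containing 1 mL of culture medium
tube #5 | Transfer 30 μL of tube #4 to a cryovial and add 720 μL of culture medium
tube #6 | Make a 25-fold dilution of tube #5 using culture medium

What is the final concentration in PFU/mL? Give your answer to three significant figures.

Step 1: 10 mL brought to 50 mL → factor 50/10 = 5
Step 2: 30 μL brought to 300 μL → factor 300/30 = 10
Step 3: 80 μL + 240 μL = 320 μL total → factor 320/80 = 4
Step 4: 0.2 mL + 1 mL = 1.2 mL total → factor 1.2/0.2 = 6
Step 5: 30 μL + 720 μL = 750 μL total → factor 750/30 = 25
Step 6: 25-fold → factor 25
Overall dilution factor = 5 × 10 × 4 × 6 × 25 × 25 = 7.5 × 10^5
Final = 8.00 × 10^9 PFU/mL / 7.5 × 10^5 = 1.07 × 10^4 PFU/mL

1.07 × 10^4 PFU/mL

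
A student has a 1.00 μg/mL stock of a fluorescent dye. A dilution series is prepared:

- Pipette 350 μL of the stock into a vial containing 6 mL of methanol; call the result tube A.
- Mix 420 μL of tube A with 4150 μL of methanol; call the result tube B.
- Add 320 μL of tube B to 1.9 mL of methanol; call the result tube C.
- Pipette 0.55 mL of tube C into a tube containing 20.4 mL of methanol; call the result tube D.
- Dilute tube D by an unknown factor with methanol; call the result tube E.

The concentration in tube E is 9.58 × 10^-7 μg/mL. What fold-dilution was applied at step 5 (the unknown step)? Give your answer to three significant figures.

Step 1: 350 μL + 6 mL = 6350 μL total → factor 6350/350 = 18.143
Step 2: 420 μL + 4150 μL = 4570 μL total → factor 4570/420 = 10.881
Step 3: 320 μL + 1.9 mL = 2220 μL total → factor 2220/320 = 6.9375
Step 4: 0.55 mL + 20.4 mL = 20.95 mL total → factor 20.95/0.55 = 38.091
Step 5: unknown factor x
Product of known-step factors = 52167
Overall factor = 1.00 μg/mL / (9.58 × 10^-7 μg/mL) = 1.0438 × 10^6
x = 1.0438 × 10^6 / 52167 = 20.0

20.0-fold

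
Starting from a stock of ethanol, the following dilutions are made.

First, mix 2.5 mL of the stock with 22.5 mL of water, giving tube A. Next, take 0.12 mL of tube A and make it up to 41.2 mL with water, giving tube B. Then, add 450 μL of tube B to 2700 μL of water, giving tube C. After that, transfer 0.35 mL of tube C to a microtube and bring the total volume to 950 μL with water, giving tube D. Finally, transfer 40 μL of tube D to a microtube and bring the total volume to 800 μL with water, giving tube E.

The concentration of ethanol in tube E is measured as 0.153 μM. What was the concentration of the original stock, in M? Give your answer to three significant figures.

Step 1: 2.5 mL + 22.5 mL = 25 mL total → factor 25/2.5 = 10
Step 2: 0.12 mL brought to 41.2 mL → factor 41.2/0.12 = 343.33
Step 3: 450 μL + 2700 μL = 3150 μL total → factor 3150/450 = 7
Step 4: 0.35 mL brought to 950 μL → factor 0.95/0.35 = 2.7143
Step 5: 40 μL brought to 800 μL → factor 800/40 = 20
Overall dilution factor = 10 × 343.33 × 7 × 2.7143 × 20 = 1.3047 × 10^6
Stock = 0.153 μM × 1.3047 × 10^6 = 1.996 × 10^5 μM = 0.200 M

0.200 M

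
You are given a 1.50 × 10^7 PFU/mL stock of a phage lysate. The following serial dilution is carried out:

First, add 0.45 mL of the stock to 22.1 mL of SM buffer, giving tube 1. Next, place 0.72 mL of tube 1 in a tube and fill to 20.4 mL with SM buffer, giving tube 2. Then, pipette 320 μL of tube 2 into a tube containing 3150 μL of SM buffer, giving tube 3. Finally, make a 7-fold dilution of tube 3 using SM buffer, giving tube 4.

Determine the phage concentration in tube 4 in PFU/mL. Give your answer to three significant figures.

139 PFU/mL

Step 1: 0.45 mL + 22.1 mL = 22.55 mL total → factor 22.55/0.45 = 50.111
Step 2: 0.72 mL brought to 20.4 mL → factor 20.4/0.72 = 28.333
Step 3: 320 μL + 3150 μL = 3470 μL total → factor 3470/320 = 10.844
Step 4: 7-fold → factor 7
Overall dilution factor = 50.111 × 28.333 × 10.844 × 7 = 1.0777 × 10^5
Final = 1.50 × 10^7 PFU/mL / 1.0777 × 10^5 = 139 PFU/mL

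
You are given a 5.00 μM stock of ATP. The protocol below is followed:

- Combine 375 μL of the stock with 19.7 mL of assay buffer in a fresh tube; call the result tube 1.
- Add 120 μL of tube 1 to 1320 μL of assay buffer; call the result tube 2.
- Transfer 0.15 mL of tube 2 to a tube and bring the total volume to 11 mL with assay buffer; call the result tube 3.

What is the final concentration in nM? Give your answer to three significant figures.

0.106 nM

Step 1: 375 μL + 19.7 mL = 20075 μL total → factor 20075/375 = 53.533
Step 2: 120 μL + 1320 μL = 1440 μL total → factor 1440/120 = 12
Step 3: 0.15 mL brought to 11 mL → factor 11/0.15 = 73.333
Overall dilution factor = 53.533 × 12 × 73.333 = 47109
Final = 5.00 μM / 47109 = 0.0001061 μM = 0.106 nM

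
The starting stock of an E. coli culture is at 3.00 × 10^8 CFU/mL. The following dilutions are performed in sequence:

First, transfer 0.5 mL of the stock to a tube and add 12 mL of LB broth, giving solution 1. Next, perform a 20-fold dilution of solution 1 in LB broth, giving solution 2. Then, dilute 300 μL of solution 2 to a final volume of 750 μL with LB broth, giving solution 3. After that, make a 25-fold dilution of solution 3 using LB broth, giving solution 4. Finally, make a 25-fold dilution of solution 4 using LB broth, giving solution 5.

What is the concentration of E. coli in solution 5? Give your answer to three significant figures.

Step 1: 0.5 mL + 12 mL = 12.5 mL total → factor 12.5/0.5 = 25
Step 2: 20-fold → factor 20
Step 3: 300 μL brought to 750 μL → factor 750/300 = 2.5
Step 4: 25-fold → factor 25
Step 5: 25-fold → factor 25
Overall dilution factor = 25 × 20 × 2.5 × 25 × 25 = 7.8125 × 10^5
Final = 3.00 × 10^8 CFU/mL / 7.8125 × 10^5 = 384 CFU/mL

384 CFU/mL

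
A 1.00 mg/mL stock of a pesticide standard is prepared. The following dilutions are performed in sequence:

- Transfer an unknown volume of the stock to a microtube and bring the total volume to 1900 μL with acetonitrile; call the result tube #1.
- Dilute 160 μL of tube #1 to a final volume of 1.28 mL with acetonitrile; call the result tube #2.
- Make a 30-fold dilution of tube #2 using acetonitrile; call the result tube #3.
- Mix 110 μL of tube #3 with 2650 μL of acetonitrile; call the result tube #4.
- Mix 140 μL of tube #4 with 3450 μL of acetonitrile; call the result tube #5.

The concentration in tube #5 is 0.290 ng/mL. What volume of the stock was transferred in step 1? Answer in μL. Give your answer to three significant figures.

85.1 μL

Step 1: v brought to 1900 μL → factor = 1900 μL/v
Step 2: 160 μL brought to 1.28 mL → factor 1280/160 = 8
Step 3: 30-fold → factor 30
Step 4: 110 μL + 2650 μL = 2760 μL total → factor 2760/110 = 25.091
Step 5: 140 μL + 3450 μL = 3590 μL total → factor 3590/140 = 25.643
Product of known-step factors = 1.5442 × 10^5
Overall factor = 1.00 mg/mL / (0.290 ng/mL) = 3.4483 × 10^6
Step-1 factor = 3.4483 × 10^6 / 1.5442 × 10^5 = 22.331
v = 1900 μL / 22.331 = 85.1 μL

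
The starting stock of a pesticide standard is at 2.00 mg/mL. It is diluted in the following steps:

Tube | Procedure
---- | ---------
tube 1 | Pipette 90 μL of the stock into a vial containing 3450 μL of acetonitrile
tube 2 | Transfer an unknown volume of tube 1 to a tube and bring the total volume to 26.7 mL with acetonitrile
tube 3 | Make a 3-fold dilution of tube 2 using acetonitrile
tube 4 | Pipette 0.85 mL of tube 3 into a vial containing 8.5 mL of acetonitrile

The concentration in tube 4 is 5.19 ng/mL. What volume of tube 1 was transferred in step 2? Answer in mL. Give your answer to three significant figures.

0.0899 mL

Step 1: 90 μL + 3450 μL = 3540 μL total → factor 3540/90 = 39.333
Step 2: v brought to 26.7 mL → factor = 26.7 mL/v
Step 3: 3-fold → factor 3
Step 4: 0.85 mL + 8.5 mL = 9.35 mL total → factor 9.35/0.85 = 11
Product of known-step factors = 1298
Overall factor = 2.00 mg/mL / (5.19 ng/mL) = 3.8536 × 10^5
Step-2 factor = 3.8536 × 10^5 / 1298 = 296.88
v = 26.7 mL / 296.88 = 0.0899 mL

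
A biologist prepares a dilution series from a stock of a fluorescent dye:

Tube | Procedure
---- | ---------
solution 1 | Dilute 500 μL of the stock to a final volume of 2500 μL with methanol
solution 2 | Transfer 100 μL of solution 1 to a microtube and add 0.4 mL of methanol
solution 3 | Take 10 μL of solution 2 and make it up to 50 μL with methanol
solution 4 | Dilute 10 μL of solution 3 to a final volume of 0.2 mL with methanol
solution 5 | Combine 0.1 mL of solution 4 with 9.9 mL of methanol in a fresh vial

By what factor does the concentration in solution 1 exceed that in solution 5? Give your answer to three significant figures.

5.00 × 10^4

Step 1: 500 μL brought to 2500 μL → factor 2500/500 = 5
Step 2: 100 μL + 0.4 mL = 500 μL total → factor 500/100 = 5
Step 3: 10 μL brought to 50 μL → factor 50/10 = 5
Step 4: 10 μL brought to 0.2 mL → factor 200/10 = 20
Step 5: 0.1 mL + 9.9 mL = 10 mL total → factor 10/0.1 = 100
Dilution factor to solution 1 = 5; to solution 5 = 2.5 × 10^5
[solution 1]/[solution 5] = (factor to solution 5)/(factor to solution 1) = 2.5 × 10^5/5 = 5.00 × 10^4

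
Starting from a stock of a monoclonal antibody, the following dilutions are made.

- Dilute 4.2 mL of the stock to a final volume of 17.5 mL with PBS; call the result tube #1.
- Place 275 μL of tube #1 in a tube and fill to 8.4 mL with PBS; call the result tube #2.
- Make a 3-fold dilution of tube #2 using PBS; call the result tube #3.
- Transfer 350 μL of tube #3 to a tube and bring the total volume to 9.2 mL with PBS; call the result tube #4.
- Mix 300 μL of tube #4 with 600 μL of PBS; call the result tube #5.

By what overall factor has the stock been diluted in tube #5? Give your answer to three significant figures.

3.01 × 10^4

Step 1: 4.2 mL brought to 17.5 mL → factor 17.5/4.2 = 4.1667
Step 2: 275 μL brought to 8.4 mL → factor 8400/275 = 30.545
Step 3: 3-fold → factor 3
Step 4: 350 μL brought to 9.2 mL → factor 9200/350 = 26.286
Step 5: 300 μL + 600 μL = 900 μL total → factor 900/300 = 3
Overall dilution factor = 4.1667 × 30.545 × 3 × 26.286 × 3 = 30109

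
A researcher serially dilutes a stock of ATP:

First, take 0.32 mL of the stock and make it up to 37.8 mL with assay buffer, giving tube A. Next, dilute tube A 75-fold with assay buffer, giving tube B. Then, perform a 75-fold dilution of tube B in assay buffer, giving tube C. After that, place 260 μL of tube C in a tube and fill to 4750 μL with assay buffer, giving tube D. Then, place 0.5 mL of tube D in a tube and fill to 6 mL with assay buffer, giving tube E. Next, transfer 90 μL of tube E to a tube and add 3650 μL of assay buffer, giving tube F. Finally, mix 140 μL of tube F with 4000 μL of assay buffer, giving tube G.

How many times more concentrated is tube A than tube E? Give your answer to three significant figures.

1.23 × 10^6

Step 1: 0.32 mL brought to 37.8 mL → factor 37.8/0.32 = 118.12
Step 2: 75-fold → factor 75
Step 3: 75-fold → factor 75
Step 4: 260 μL brought to 4750 μL → factor 4750/260 = 18.269
Step 5: 0.5 mL brought to 6 mL → factor 6/0.5 = 12
Dilution factor to tube A = 118.12; to tube E = 1.4567 × 10^8
[tube A]/[tube E] = (factor to tube E)/(factor to tube A) = 1.4567 × 10^8/118.12 = 1.23 × 10^6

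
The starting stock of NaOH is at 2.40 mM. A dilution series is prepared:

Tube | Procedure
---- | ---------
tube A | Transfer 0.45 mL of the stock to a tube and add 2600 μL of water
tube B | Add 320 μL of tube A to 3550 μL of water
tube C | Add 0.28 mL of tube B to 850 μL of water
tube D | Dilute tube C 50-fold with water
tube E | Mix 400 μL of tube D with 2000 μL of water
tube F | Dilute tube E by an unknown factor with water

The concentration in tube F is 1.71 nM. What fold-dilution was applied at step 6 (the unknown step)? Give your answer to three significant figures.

Step 1: 0.45 mL + 2600 μL = 3.05 mL total → factor 3.05/0.45 = 6.7778
Step 2: 320 μL + 3550 μL = 3870 μL total → factor 3870/320 = 12.094
Step 3: 0.28 mL + 850 μL = 1.13 mL total → factor 1.13/0.28 = 4.0357
Step 4: 50-fold → factor 50
Step 5: 400 μL + 2000 μL = 2400 μL total → factor 2400/400 = 6
Step 6: unknown factor x
Product of known-step factors = 99241
Overall factor = 2.40 mM / (1.71 nM) = 1.4035 × 10^6
x = 1.4035 × 10^6 / 99241 = 14.1

14.1-fold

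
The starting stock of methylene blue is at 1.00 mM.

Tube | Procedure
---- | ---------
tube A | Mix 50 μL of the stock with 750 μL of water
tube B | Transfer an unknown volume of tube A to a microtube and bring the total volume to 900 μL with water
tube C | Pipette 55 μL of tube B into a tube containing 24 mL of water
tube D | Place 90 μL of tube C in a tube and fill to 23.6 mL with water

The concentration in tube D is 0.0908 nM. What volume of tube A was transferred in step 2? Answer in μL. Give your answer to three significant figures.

Step 1: 50 μL + 750 μL = 800 μL total → factor 800/50 = 16
Step 2: v brought to 900 μL → factor = 900 μL/v
Step 3: 55 μL + 24 mL = 24055 μL total → factor 24055/55 = 437.36
Step 4: 90 μL brought to 23.6 mL → factor 23600/90 = 262.22
Product of known-step factors = 1.835 × 10^6
Overall factor = 1.00 mM / (0.0908 nM) = 1.1013 × 10^7
Step-2 factor = 1.1013 × 10^7 / 1.835 × 10^6 = 6.0018
v = 900 μL / 6.0018 = 150 μL

150 μL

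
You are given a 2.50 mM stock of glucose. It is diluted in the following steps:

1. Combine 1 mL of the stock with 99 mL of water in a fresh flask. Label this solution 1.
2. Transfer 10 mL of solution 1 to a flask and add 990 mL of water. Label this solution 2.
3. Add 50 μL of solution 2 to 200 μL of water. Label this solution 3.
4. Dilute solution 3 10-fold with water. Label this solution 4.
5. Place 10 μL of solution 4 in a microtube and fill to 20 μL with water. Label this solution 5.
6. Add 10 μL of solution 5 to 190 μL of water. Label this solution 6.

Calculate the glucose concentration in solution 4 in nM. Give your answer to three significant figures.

5.00 nM

Step 1: 1 mL + 99 mL = 100 mL total → factor 100/1 = 100
Step 2: 10 mL + 990 mL = 1000 mL total → factor 1000/10 = 100
Step 3: 50 μL + 200 μL = 250 μL total → factor 250/50 = 5
Step 4: 10-fold → factor 10
Dilution factor through solution 4 = 100 × 100 × 5 × 10 = 5 × 10^5
[solution 4] = 2.50 mM / 5 × 10^5 = 5.000 × 10^-6 mM = 5.00 nM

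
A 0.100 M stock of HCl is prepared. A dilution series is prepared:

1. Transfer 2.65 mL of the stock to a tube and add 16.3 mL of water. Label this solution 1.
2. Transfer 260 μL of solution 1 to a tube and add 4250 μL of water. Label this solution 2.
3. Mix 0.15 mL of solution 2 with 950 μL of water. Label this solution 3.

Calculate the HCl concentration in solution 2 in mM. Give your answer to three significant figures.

Step 1: 2.65 mL + 16.3 mL = 18.95 mL total → factor 18.95/2.65 = 7.1509
Step 2: 260 μL + 4250 μL = 4510 μL total → factor 4510/260 = 17.346
Dilution factor through solution 2 = 7.1509 × 17.346 = 124.04
[solution 2] = 0.100 M / 124.04 = 0.0008062 M = 0.806 mM

0.806 mM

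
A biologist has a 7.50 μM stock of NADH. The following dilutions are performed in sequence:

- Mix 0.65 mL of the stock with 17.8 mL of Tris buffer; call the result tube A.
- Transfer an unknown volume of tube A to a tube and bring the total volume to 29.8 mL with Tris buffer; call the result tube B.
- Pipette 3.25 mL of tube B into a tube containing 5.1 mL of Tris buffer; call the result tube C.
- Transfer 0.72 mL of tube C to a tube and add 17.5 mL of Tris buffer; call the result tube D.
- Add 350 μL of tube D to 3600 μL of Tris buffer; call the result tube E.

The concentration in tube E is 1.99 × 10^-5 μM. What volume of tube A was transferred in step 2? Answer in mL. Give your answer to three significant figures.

Step 1: 0.65 mL + 17.8 mL = 18.45 mL total → factor 18.45/0.65 = 28.385
Step 2: v brought to 29.8 mL → factor = 29.8 mL/v
Step 3: 3.25 mL + 5.1 mL = 8.35 mL total → factor 8.35/3.25 = 2.5692
Step 4: 0.72 mL + 17.5 mL = 18.22 mL total → factor 18.22/0.72 = 25.306
Step 5: 350 μL + 3600 μL = 3950 μL total → factor 3950/350 = 11.286
Product of known-step factors = 20827
Overall factor = 7.50 μM / (1.99 × 10^-5 μM) = 3.7688 × 10^5
Step-2 factor = 3.7688 × 10^5 / 20827 = 18.096
v = 29.8 mL / 18.096 = 1.65 mL

1.65 mL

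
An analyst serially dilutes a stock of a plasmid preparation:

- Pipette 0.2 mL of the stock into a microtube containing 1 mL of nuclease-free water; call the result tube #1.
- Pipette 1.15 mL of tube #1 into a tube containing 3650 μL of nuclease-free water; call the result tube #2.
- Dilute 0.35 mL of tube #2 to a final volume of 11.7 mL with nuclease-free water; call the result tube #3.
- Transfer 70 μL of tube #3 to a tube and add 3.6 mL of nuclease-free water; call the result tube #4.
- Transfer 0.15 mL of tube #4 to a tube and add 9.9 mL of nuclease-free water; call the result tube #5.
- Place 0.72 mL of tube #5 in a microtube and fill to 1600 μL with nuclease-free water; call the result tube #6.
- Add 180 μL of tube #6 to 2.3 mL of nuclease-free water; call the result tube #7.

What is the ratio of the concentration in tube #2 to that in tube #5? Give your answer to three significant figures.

1.17 × 10^5

Step 1: 0.2 mL + 1 mL = 1.2 mL total → factor 1.2/0.2 = 6
Step 2: 1.15 mL + 3650 μL = 4.8 mL total → factor 4.8/1.15 = 4.1739
Step 3: 0.35 mL brought to 11.7 mL → factor 11.7/0.35 = 33.429
Step 4: 70 μL + 3.6 mL = 3670 μL total → factor 3670/70 = 52.429
Step 5: 0.15 mL + 9.9 mL = 10.05 mL total → factor 10.05/0.15 = 67
Dilution factor to tube #2 = 25.043; to tube #5 = 2.9407 × 10^6
[tube #2]/[tube #5] = (factor to tube #5)/(factor to tube #2) = 2.9407 × 10^6/25.043 = 1.17 × 10^5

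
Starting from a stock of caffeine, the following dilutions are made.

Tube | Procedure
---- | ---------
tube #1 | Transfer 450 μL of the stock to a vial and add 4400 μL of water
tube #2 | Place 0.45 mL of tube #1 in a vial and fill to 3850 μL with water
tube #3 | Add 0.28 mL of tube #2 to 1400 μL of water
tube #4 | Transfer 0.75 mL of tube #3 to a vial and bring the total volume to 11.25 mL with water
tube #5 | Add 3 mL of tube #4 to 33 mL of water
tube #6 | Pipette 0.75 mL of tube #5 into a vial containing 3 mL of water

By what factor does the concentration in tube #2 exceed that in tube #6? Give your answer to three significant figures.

5.40 × 10^3

Step 1: 450 μL + 4400 μL = 4850 μL total → factor 4850/450 = 10.778
Step 2: 0.45 mL brought to 3850 μL → factor 3.85/0.45 = 8.5556
Step 3: 0.28 mL + 1400 μL = 1.68 mL total → factor 1.68/0.28 = 6
Step 4: 0.75 mL brought to 11.25 mL → factor 11.25/0.75 = 15
Step 5: 3 mL + 33 mL = 36 mL total → factor 36/3 = 12
Step 6: 0.75 mL + 3 mL = 3.75 mL total → factor 3.75/0.75 = 5
Dilution factor to tube #2 = 92.21; to tube #6 = 4.9793 × 10^5
[tube #2]/[tube #6] = (factor to tube #6)/(factor to tube #2) = 4.9793 × 10^5/92.21 = 5.40 × 10^3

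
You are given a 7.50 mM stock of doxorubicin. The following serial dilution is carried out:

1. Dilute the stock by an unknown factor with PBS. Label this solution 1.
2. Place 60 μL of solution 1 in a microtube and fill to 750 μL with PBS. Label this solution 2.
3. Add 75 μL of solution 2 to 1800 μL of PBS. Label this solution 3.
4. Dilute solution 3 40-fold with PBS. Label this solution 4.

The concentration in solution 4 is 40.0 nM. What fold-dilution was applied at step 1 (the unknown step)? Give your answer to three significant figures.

Step 1: unknown factor x
Step 2: 60 μL brought to 750 μL → factor 750/60 = 12.5
Step 3: 75 μL + 1800 μL = 1875 μL total → factor 1875/75 = 25
Step 4: 40-fold → factor 40
Product of known-step factors = 12500
Overall factor = 7.50 mM / (40.0 nM) = 1.875 × 10^5
x = 1.875 × 10^5 / 12500 = 15.0

15.0-fold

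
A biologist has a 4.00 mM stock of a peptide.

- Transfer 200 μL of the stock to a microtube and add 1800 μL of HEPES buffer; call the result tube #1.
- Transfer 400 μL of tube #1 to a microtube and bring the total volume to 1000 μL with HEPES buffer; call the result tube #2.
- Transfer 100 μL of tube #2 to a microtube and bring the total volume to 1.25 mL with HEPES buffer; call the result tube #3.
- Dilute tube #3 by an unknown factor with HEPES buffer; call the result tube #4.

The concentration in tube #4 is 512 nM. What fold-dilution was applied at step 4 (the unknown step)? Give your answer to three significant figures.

Step 1: 200 μL + 1800 μL = 2000 μL total → factor 2000/200 = 10
Step 2: 400 μL brought to 1000 μL → factor 1000/400 = 2.5
Step 3: 100 μL brought to 1.25 mL → factor 1250/100 = 12.5
Step 4: unknown factor x
Product of known-step factors = 312.5
Overall factor = 4.00 mM / (512 nM) = 7812.5
x = 7812.5 / 312.5 = 25.0

25.0-fold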